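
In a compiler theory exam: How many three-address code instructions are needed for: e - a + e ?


Expression: e - a + e
Generating three-address code (respecting * over +/- precedence):
  Instruction 1: t1 = e - a
  Instruction 2: t2 = t1 + e
Total instructions: 2

2


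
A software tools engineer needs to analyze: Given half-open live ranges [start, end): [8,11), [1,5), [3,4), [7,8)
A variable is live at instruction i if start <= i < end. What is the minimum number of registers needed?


Live ranges:
  Var0: [8, 11)
  Var1: [1, 5)
  Var2: [3, 4)
  Var3: [7, 8)
Sweep-line events (position, delta, active):
  pos=1 start -> active=1
  pos=3 start -> active=2
  pos=4 end -> active=1
  pos=5 end -> active=0
  pos=7 start -> active=1
  pos=8 end -> active=0
  pos=8 start -> active=1
  pos=11 end -> active=0
Maximum simultaneous active: 2
Minimum registers needed: 2

2


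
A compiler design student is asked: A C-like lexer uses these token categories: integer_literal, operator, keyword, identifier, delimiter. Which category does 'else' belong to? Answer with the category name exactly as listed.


Token: 'else'
Checking categories:
  identifier: no
  integer_literal: no
  operator: no
  keyword: YES
  delimiter: no
Category: keyword

keyword


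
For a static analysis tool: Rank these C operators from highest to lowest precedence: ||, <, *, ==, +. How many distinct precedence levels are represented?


Looking up precedence for each operator:
  || -> precedence 1
  < -> precedence 4
  * -> precedence 6
  == -> precedence 3
  + -> precedence 5
Sorted highest to lowest: *, +, <, ==, ||
Distinct precedence values: [6, 5, 4, 3, 1]
Number of distinct levels: 5

5


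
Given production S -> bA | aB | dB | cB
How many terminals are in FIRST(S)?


Production: S -> bA | aB | dB | cB
Examining each alternative for leading terminals:
  S -> bA : first terminal = 'b'
  S -> aB : first terminal = 'a'
  S -> dB : first terminal = 'd'
  S -> cB : first terminal = 'c'
FIRST(S) = {a, b, c, d}
Count: 4

4


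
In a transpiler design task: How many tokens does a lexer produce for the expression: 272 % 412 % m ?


Scanning '272 % 412 % m'
Token 1: '272' -> integer_literal
Token 2: '%' -> operator
Token 3: '412' -> integer_literal
Token 4: '%' -> operator
Token 5: 'm' -> identifier
Total tokens: 5

5


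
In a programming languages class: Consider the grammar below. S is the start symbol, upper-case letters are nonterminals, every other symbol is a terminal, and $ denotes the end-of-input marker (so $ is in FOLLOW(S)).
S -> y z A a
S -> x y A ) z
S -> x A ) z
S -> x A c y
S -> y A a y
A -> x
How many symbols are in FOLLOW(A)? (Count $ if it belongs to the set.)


S is the start symbol and does not occur in any rule body, so FOLLOW(S) = {$}.
Examining every occurrence of A in a rule body:
  S -> y z A a : A is followed by terminal 'a' -> add 'a'
  S -> x y A ) z : A is followed by terminal ')' -> add ')'
  S -> x A ) z : A is followed by terminal ')' -> add ')' (already in the set)
  S -> x A c y : A is followed by terminal 'c' -> add 'c'
  S -> y A a y : A is followed by terminal 'a' -> add 'a' (already in the set)
  A -> x : A does not occur in the body -> contributes nothing
FOLLOW(A) = {), a, c}
Count: 3

3


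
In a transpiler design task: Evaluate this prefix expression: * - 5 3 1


Parsing prefix expression: * - 5 3 1
Step 1: Innermost operation '- 5 3'
  5 - 3 = 2
Step 2: Outer operation '* [2] 1'
  2 * 1 = 2

2


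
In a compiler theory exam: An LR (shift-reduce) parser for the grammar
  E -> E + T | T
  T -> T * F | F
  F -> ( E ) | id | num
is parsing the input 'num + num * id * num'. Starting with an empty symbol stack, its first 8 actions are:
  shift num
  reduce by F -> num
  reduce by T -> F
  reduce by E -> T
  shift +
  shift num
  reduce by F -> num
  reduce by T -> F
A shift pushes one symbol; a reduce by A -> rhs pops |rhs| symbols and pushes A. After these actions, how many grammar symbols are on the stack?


Tracking the symbol stack through each action:
  Action 1: shift 'num' : push -> stack = [num] (size 1)
  Action 2: reduce by F -> num : pop 1, push F -> stack = [F] (size 1)
  Action 3: reduce by T -> F : pop 1, push T -> stack = [T] (size 1)
  Action 4: reduce by E -> T : pop 1, push E -> stack = [E] (size 1)
  Action 5: shift '+' : push -> stack = [E, +] (size 2)
  Action 6: shift 'num' : push -> stack = [E, +, num] (size 3)
  Action 7: reduce by F -> num : pop 1, push F -> stack = [E, +, F] (size 3)
  Action 8: reduce by T -> F : pop 1, push T -> stack = [E, +, T] (size 3)
Final stack size: 3

3


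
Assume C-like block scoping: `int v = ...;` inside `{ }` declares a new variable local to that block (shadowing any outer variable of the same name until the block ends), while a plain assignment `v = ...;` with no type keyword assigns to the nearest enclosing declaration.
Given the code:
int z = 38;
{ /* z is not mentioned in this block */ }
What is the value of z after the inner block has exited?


Analyzing scoping rules:
Outer scope: declares z = 38
Inner block: z is neither redeclared nor assigned -> unchanged
After the block -> 38
Result: 38

38


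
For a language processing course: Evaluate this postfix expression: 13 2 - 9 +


Processing tokens left to right:
Push 13, Push 2
Pop 13 and 2, compute 13 - 2 = 11, push 11
Push 9
Pop 11 and 9, compute 11 + 9 = 20, push 20
Stack result: 20

20


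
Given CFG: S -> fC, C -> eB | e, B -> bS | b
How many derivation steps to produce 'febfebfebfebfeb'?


Grammar: S -> fC, C -> eB | e, B -> bS | b
Deriving 'febfebfebfebfeb':
Step 1: S -> fC => fC
Step 2: C -> eB => feB
Step 3: B -> bS => febS
Step 4: S -> fC => febfC
Step 5: C -> eB => febfeB
Step 6: B -> bS => febfebS
Step 7: S -> fC => febfebfC
Step 8: C -> eB => febfebfeB
Step 9: B -> bS => febfebfebS
Step 10: S -> fC => febfebfebfC
Step 11: C -> eB => febfebfebfeB
Step 12: B -> bS => febfebfebfebS
Step 13: S -> fC => febfebfebfebfC
Step 14: C -> eB => febfebfebfebfeB
Step 15: B -> b => febfebfebfebfeb
Total derivation steps: 15

15


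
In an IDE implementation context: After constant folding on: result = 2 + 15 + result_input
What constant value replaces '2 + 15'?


Identifying constant sub-expression:
  Original: result = 2 + 15 + result_input
  2 and 15 are both compile-time constants
  Evaluating: 2 + 15 = 17
  After folding: result = 17 + result_input

17


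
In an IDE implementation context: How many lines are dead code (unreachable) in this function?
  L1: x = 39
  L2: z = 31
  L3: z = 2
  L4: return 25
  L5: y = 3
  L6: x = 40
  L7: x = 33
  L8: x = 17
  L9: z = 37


Analyzing control flow:
  L1: reachable (before return)
  L2: reachable (before return)
  L3: reachable (before return)
  L4: reachable (return statement)
  L5: DEAD (after return at L4)
  L6: DEAD (after return at L4)
  L7: DEAD (after return at L4)
  L8: DEAD (after return at L4)
  L9: DEAD (after return at L4)
Return at L4, total lines = 9
Dead lines: L5 through L9
Count: 5

5


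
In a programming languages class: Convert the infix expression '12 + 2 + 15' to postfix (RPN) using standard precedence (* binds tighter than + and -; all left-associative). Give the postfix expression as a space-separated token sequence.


Applying the shunting-yard algorithm:
  Operand 12 -> output
  Push '+' onto operator stack -> op-stack: [+]
  Operand 2 -> output
  See '+' (prec 1); top '+' (prec 1) >= it -> pop '+' to output
  Push '+' onto operator stack -> op-stack: [+]
  Operand 15 -> output
  End of input: pop '+' to output
Postfix result: 12 2 + 15 +

12 2 + 15 +


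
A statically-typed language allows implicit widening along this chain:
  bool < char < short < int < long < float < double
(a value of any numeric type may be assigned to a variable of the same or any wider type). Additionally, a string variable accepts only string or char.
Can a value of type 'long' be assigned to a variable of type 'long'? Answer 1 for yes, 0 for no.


Target variable type: long
Source value type: long
Numeric ranks: long=4, long=4
Widening allowed iff rank(source) <= rank(target): 4 <= 4? Yes
Result: 1

1


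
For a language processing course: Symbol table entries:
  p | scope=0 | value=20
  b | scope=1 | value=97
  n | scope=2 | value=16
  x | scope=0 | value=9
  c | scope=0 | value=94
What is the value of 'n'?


Searching symbol table for 'n':
  p | scope=0 | value=20
  b | scope=1 | value=97
  n | scope=2 | value=16 <- MATCH
  x | scope=0 | value=9
  c | scope=0 | value=94
Found 'n' at scope 2 with value 16

16


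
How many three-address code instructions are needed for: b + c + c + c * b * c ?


Expression: b + c + c + c * b * c
Generating three-address code (respecting * over +/- precedence):
  Instruction 1: t1 = c * b
  Instruction 2: t2 = t1 * c
  Instruction 3: t3 = b + c
  Instruction 4: t4 = t3 + c
  Instruction 5: t5 = t4 + t2
Total instructions: 5

5


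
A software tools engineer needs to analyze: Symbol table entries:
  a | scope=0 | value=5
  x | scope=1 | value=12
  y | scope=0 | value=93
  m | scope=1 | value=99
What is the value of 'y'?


Searching symbol table for 'y':
  a | scope=0 | value=5
  x | scope=1 | value=12
  y | scope=0 | value=93 <- MATCH
  m | scope=1 | value=99
Found 'y' at scope 0 with value 93

93


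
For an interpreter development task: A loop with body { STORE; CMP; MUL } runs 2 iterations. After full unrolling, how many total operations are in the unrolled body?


Loop body operations: STORE, CMP, MUL (3 ops per iteration)
Unrolling 2 iterations:
  Iteration 1: STORE, CMP, MUL (3 ops)
  Iteration 2: STORE, CMP, MUL (3 ops)
Total: 2 iterations * 3 ops/iter = 6 operations

6


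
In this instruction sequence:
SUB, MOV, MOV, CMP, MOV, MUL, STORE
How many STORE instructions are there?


Scanning instruction sequence for STORE:
  Position 1: SUB
  Position 2: MOV
  Position 3: MOV
  Position 4: CMP
  Position 5: MOV
  Position 6: MUL
  Position 7: STORE <- MATCH
Matches at positions: [7]
Total STORE count: 1

1


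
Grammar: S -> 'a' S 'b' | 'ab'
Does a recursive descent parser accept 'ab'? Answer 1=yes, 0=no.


Grammar accepts strings of the form a^n b^n (n >= 1)
Word: 'ab'
Counting: 1 a's and 1 b's
Check: 1 == 1? Yes
Derivation (S -> aSb applied 0 time(s), then S -> ab): S => ab
Accepted

1


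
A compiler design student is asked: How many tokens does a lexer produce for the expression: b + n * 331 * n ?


Scanning 'b + n * 331 * n'
Token 1: 'b' -> identifier
Token 2: '+' -> operator
Token 3: 'n' -> identifier
Token 4: '*' -> operator
Token 5: '331' -> integer_literal
Token 6: '*' -> operator
Token 7: 'n' -> identifier
Total tokens: 7

7


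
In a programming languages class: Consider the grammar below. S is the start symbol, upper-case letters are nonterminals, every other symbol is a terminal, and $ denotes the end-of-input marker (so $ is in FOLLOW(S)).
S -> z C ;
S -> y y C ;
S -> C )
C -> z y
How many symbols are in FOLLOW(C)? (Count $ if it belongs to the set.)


S is the start symbol and does not occur in any rule body, so FOLLOW(S) = {$}.
Examining every occurrence of C in a rule body:
  S -> z C ; : C is followed by terminal ';' -> add ';'
  S -> y y C ; : C is followed by terminal ';' -> add ';' (already in the set)
  S -> C ) : C is followed by terminal ')' -> add ')'
  C -> z y : C does not occur in the body -> contributes nothing
FOLLOW(C) = {), ;}
Count: 2

2


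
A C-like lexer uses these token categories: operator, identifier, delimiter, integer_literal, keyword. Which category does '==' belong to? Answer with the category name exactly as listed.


Token: '=='
Checking categories:
  identifier: no
  integer_literal: no
  operator: YES
  keyword: no
  delimiter: no
Category: operator

operator


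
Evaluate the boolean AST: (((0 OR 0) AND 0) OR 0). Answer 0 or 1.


Step 1: Evaluate inner node
  0 OR 0 = 0
Step 2: Evaluate next node
  0 AND 0 = 0
Step 3: Evaluate root node
  0 OR 0 = 0

0


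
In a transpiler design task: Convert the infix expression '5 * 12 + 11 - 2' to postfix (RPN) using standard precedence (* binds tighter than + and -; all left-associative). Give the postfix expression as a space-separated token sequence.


Applying the shunting-yard algorithm:
  Operand 5 -> output
  Push '*' onto operator stack -> op-stack: [*]
  Operand 12 -> output
  See '+' (prec 1); top '*' (prec 2) >= it -> pop '*' to output
  Push '+' onto operator stack -> op-stack: [+]
  Operand 11 -> output
  See '-' (prec 1); top '+' (prec 1) >= it -> pop '+' to output
  Push '-' onto operator stack -> op-stack: [-]
  Operand 2 -> output
  End of input: pop '-' to output
Postfix result: 5 12 * 11 + 2 -

5 12 * 11 + 2 -


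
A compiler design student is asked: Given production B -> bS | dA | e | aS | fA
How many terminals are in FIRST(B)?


Production: B -> bS | dA | e | aS | fA
Examining each alternative for leading terminals:
  B -> bS : first terminal = 'b'
  B -> dA : first terminal = 'd'
  B -> e : first terminal = 'e'
  B -> aS : first terminal = 'a'
  B -> fA : first terminal = 'f'
FIRST(B) = {a, b, d, e, f}
Count: 5

5


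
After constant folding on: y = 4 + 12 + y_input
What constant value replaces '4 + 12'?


Identifying constant sub-expression:
  Original: y = 4 + 12 + y_input
  4 and 12 are both compile-time constants
  Evaluating: 4 + 12 = 16
  After folding: y = 16 + y_input

16


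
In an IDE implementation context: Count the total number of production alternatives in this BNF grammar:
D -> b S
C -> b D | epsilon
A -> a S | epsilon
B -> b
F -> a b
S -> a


Counting alternatives per rule:
  D: 1 alternative(s)
  C: 2 alternative(s)
  A: 2 alternative(s)
  B: 1 alternative(s)
  F: 1 alternative(s)
  S: 1 alternative(s)
Sum: 1 + 2 + 2 + 1 + 1 + 1 = 8

8


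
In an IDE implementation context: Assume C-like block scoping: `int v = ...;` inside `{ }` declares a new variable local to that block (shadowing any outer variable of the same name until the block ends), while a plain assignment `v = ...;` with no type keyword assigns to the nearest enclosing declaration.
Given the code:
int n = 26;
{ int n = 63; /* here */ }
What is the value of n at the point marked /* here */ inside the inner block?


Analyzing scoping rules:
Outer scope: declares n = 26
Inner block: 'int n = 63;' declares a NEW n that shadows the outer one
Inside the block the inner declaration is in scope -> 63
Result: 63

63


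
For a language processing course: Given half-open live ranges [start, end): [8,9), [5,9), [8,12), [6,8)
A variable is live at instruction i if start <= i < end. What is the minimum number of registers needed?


Live ranges:
  Var0: [8, 9)
  Var1: [5, 9)
  Var2: [8, 12)
  Var3: [6, 8)
Sweep-line events (position, delta, active):
  pos=5 start -> active=1
  pos=6 start -> active=2
  pos=8 end -> active=1
  pos=8 start -> active=2
  pos=8 start -> active=3
  pos=9 end -> active=2
  pos=9 end -> active=1
  pos=12 end -> active=0
Maximum simultaneous active: 3
Minimum registers needed: 3

3


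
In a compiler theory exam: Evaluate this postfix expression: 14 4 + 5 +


Processing tokens left to right:
Push 14, Push 4
Pop 14 and 4, compute 14 + 4 = 18, push 18
Push 5
Pop 18 and 5, compute 18 + 5 = 23, push 23
Stack result: 23

23


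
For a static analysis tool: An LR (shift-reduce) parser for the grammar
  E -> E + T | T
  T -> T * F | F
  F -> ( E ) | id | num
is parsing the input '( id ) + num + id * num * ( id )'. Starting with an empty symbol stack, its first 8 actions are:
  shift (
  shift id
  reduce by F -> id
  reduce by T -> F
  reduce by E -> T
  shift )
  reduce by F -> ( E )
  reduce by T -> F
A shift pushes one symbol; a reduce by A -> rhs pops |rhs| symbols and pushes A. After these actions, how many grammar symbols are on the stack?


Tracking the symbol stack through each action:
  Action 1: shift '(' : push -> stack = [(] (size 1)
  Action 2: shift 'id' : push -> stack = [(, id] (size 2)
  Action 3: reduce by F -> id : pop 1, push F -> stack = [(, F] (size 2)
  Action 4: reduce by T -> F : pop 1, push T -> stack = [(, T] (size 2)
  Action 5: reduce by E -> T : pop 1, push E -> stack = [(, E] (size 2)
  Action 6: shift ')' : push -> stack = [(, E, )] (size 3)
  Action 7: reduce by F -> ( E ) : pop 3, push F -> stack = [F] (size 1)
  Action 8: reduce by T -> F : pop 1, push T -> stack = [T] (size 1)
Final stack size: 1

1


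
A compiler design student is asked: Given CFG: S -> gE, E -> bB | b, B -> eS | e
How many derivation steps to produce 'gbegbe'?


Grammar: S -> gE, E -> bB | b, B -> eS | e
Deriving 'gbegbe':
Step 1: S -> gE => gE
Step 2: E -> bB => gbB
Step 3: B -> eS => gbeS
Step 4: S -> gE => gbegE
Step 5: E -> bB => gbegbB
Step 6: B -> e => gbegbe
Total derivation steps: 6

6


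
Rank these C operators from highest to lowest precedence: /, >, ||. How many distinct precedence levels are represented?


Looking up precedence for each operator:
  / -> precedence 6
  > -> precedence 4
  || -> precedence 1
Sorted highest to lowest: /, >, ||
Distinct precedence values: [6, 4, 1]
Number of distinct levels: 3

3


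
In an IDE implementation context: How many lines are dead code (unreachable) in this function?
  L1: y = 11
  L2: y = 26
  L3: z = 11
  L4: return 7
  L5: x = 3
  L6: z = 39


Analyzing control flow:
  L1: reachable (before return)
  L2: reachable (before return)
  L3: reachable (before return)
  L4: reachable (return statement)
  L5: DEAD (after return at L4)
  L6: DEAD (after return at L4)
Return at L4, total lines = 6
Dead lines: L5 through L6
Count: 2

2


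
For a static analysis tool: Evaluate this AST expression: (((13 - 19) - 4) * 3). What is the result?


Expression: (((13 - 19) - 4) * 3)
Evaluating step by step:
  13 - 19 = -6
  -6 - 4 = -10
  -10 * 3 = -30
Result: -30

-30


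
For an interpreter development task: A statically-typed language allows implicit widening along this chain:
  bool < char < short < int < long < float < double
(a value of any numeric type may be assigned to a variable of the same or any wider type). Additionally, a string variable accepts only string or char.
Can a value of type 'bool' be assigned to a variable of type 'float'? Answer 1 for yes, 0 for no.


Target variable type: float
Source value type: bool
Numeric ranks: bool=0, float=5
Widening allowed iff rank(source) <= rank(target): 0 <= 5? Yes
Result: 1

1


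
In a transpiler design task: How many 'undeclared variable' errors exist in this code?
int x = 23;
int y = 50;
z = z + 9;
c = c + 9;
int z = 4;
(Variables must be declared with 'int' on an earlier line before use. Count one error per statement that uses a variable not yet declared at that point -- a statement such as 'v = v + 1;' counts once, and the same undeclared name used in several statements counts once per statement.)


Scanning code line by line:
  Line 1: declare 'x' -> declared = ['x']
  Line 2: declare 'y' -> declared = ['x', 'y']
  Line 3: use 'z' -> ERROR (undeclared)
  Line 4: use 'c' -> ERROR (undeclared)
  Line 5: declare 'z' -> declared = ['x', 'y', 'z']
Total undeclared variable errors: 2

2


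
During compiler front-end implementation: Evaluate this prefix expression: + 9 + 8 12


Parsing prefix expression: + 9 + 8 12
Step 1: Innermost operation '+ 8 12'
  8 + 12 = 20
Step 2: Outer operation '+ 9 [20]'
  9 + 20 = 29

29


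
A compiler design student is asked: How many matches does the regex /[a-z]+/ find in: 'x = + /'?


Pattern: /[a-z]+/ (identifiers)
Input: 'x = + /'
Scanning for matches:
  Match 1: 'x'
Total matches: 1

1


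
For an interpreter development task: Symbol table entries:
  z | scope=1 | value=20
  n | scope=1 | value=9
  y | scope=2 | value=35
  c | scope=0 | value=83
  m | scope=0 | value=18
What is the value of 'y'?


Searching symbol table for 'y':
  z | scope=1 | value=20
  n | scope=1 | value=9
  y | scope=2 | value=35 <- MATCH
  c | scope=0 | value=83
  m | scope=0 | value=18
Found 'y' at scope 2 with value 35

35


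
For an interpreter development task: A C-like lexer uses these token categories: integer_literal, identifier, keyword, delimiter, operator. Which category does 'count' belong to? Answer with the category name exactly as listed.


Token: 'count'
Checking categories:
  identifier: YES
  integer_literal: no
  operator: no
  keyword: no
  delimiter: no
Category: identifier

identifier


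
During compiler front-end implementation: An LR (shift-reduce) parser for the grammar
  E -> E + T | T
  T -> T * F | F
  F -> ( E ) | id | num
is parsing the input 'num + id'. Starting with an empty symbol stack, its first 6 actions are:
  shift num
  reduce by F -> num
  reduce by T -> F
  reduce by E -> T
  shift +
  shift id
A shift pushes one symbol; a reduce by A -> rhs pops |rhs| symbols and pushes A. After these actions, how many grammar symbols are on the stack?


Tracking the symbol stack through each action:
  Action 1: shift 'num' : push -> stack = [num] (size 1)
  Action 2: reduce by F -> num : pop 1, push F -> stack = [F] (size 1)
  Action 3: reduce by T -> F : pop 1, push T -> stack = [T] (size 1)
  Action 4: reduce by E -> T : pop 1, push E -> stack = [E] (size 1)
  Action 5: shift '+' : push -> stack = [E, +] (size 2)
  Action 6: shift 'id' : push -> stack = [E, +, id] (size 3)
Final stack size: 3

3


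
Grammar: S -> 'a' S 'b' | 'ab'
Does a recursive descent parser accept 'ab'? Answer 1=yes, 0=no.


Grammar accepts strings of the form a^n b^n (n >= 1)
Word: 'ab'
Counting: 1 a's and 1 b's
Check: 1 == 1? Yes
Derivation (S -> aSb applied 0 time(s), then S -> ab): S => ab
Accepted

1


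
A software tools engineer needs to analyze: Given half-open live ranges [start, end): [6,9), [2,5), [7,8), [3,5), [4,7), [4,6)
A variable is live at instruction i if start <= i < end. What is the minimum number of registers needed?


Live ranges:
  Var0: [6, 9)
  Var1: [2, 5)
  Var2: [7, 8)
  Var3: [3, 5)
  Var4: [4, 7)
  Var5: [4, 6)
Sweep-line events (position, delta, active):
  pos=2 start -> active=1
  pos=3 start -> active=2
  pos=4 start -> active=3
  pos=4 start -> active=4
  pos=5 end -> active=3
  pos=5 end -> active=2
  pos=6 end -> active=1
  pos=6 start -> active=2
  pos=7 end -> active=1
  pos=7 start -> active=2
  pos=8 end -> active=1
  pos=9 end -> active=0
Maximum simultaneous active: 4
Minimum registers needed: 4

4


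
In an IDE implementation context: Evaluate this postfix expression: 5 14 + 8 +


Processing tokens left to right:
Push 5, Push 14
Pop 5 and 14, compute 5 + 14 = 19, push 19
Push 8
Pop 19 and 8, compute 19 + 8 = 27, push 27
Stack result: 27

27


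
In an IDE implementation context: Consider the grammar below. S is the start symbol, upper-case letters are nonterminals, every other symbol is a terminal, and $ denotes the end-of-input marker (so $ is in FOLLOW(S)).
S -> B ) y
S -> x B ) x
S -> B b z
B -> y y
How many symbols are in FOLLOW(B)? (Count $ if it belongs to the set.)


S is the start symbol and does not occur in any rule body, so FOLLOW(S) = {$}.
Examining every occurrence of B in a rule body:
  S -> B ) y : B is followed by terminal ')' -> add ')'
  S -> x B ) x : B is followed by terminal ')' -> add ')' (already in the set)
  S -> B b z : B is followed by terminal 'b' -> add 'b'
  B -> y y : B does not occur in the body -> contributes nothing
FOLLOW(B) = {), b}
Count: 2

2


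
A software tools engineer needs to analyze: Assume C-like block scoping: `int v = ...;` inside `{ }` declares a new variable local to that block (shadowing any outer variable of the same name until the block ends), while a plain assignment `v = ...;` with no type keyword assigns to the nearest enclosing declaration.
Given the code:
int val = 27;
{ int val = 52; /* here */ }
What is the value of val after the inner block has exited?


Analyzing scoping rules:
Outer scope: declares val = 27
Inner block: 'int val = 52;' declares a NEW val that shadows the outer one
When the block exits the inner val goes out of scope; the outer val was never modified -> 27
Result: 27

27


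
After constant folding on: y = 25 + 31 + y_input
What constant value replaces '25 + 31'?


Identifying constant sub-expression:
  Original: y = 25 + 31 + y_input
  25 and 31 are both compile-time constants
  Evaluating: 25 + 31 = 56
  After folding: y = 56 + y_input

56


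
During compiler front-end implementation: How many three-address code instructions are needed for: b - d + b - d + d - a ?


Expression: b - d + b - d + d - a
Generating three-address code (respecting * over +/- precedence):
  Instruction 1: t1 = b - d
  Instruction 2: t2 = t1 + b
  Instruction 3: t3 = t2 - d
  Instruction 4: t4 = t3 + d
  Instruction 5: t5 = t4 - a
Total instructions: 5

5


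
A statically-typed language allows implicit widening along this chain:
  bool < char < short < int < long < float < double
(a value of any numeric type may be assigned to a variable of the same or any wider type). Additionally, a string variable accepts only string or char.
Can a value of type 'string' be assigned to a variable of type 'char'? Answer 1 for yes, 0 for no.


Target variable type: char
Source value type: string
Rule: string cannot widen to any numeric type
Result: 0

0


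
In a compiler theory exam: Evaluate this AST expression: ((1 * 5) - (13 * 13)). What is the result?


Expression: ((1 * 5) - (13 * 13))
Evaluating step by step:
  1 * 5 = 5
  13 * 13 = 169
  5 - 169 = -164
Result: -164

-164


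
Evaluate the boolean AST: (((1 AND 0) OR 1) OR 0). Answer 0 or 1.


Step 1: Evaluate inner node
  1 AND 0 = 0
Step 2: Evaluate next node
  0 OR 1 = 1
Step 3: Evaluate root node
  1 OR 0 = 1

1


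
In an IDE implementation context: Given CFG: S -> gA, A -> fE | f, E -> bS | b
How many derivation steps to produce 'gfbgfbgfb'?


Grammar: S -> gA, A -> fE | f, E -> bS | b
Deriving 'gfbgfbgfb':
Step 1: S -> gA => gA
Step 2: A -> fE => gfE
Step 3: E -> bS => gfbS
Step 4: S -> gA => gfbgA
Step 5: A -> fE => gfbgfE
Step 6: E -> bS => gfbgfbS
Step 7: S -> gA => gfbgfbgA
Step 8: A -> fE => gfbgfbgfE
Step 9: E -> b => gfbgfbgfb
Total derivation steps: 9

9


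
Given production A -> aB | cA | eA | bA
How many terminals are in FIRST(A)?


Production: A -> aB | cA | eA | bA
Examining each alternative for leading terminals:
  A -> aB : first terminal = 'a'
  A -> cA : first terminal = 'c'
  A -> eA : first terminal = 'e'
  A -> bA : first terminal = 'b'
FIRST(A) = {a, b, c, e}
Count: 4

4


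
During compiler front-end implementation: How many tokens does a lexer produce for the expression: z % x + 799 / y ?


Scanning 'z % x + 799 / y'
Token 1: 'z' -> identifier
Token 2: '%' -> operator
Token 3: 'x' -> identifier
Token 4: '+' -> operator
Token 5: '799' -> integer_literal
Token 6: '/' -> operator
Token 7: 'y' -> identifier
Total tokens: 7

7


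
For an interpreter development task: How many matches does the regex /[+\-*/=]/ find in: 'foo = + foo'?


Pattern: /[+\-*/=]/ (operators)
Input: 'foo = + foo'
Scanning for matches:
  Match 1: '='
  Match 2: '+'
Total matches: 2

2


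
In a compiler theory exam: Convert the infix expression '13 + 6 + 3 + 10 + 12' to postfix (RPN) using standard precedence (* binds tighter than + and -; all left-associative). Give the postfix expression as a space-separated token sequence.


Applying the shunting-yard algorithm:
  Operand 13 -> output
  Push '+' onto operator stack -> op-stack: [+]
  Operand 6 -> output
  See '+' (prec 1); top '+' (prec 1) >= it -> pop '+' to output
  Push '+' onto operator stack -> op-stack: [+]
  Operand 3 -> output
  See '+' (prec 1); top '+' (prec 1) >= it -> pop '+' to output
  Push '+' onto operator stack -> op-stack: [+]
  Operand 10 -> output
  See '+' (prec 1); top '+' (prec 1) >= it -> pop '+' to output
  Push '+' onto operator stack -> op-stack: [+]
  Operand 12 -> output
  End of input: pop '+' to output
Postfix result: 13 6 + 3 + 10 + 12 +

13 6 + 3 + 10 + 12 +


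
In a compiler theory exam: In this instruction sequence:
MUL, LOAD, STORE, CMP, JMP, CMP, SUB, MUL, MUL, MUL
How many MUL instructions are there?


Scanning instruction sequence for MUL:
  Position 1: MUL <- MATCH
  Position 2: LOAD
  Position 3: STORE
  Position 4: CMP
  Position 5: JMP
  Position 6: CMP
  Position 7: SUB
  Position 8: MUL <- MATCH
  Position 9: MUL <- MATCH
  Position 10: MUL <- MATCH
Matches at positions: [1, 8, 9, 10]
Total MUL count: 4

4


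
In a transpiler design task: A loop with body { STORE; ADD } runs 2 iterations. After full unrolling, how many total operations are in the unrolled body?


Loop body operations: STORE, ADD (2 ops per iteration)
Unrolling 2 iterations:
  Iteration 1: STORE, ADD (2 ops)
  Iteration 2: STORE, ADD (2 ops)
Total: 2 iterations * 2 ops/iter = 4 operations

4


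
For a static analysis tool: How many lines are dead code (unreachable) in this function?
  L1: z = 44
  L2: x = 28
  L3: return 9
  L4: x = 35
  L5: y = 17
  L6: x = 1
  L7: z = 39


Analyzing control flow:
  L1: reachable (before return)
  L2: reachable (before return)
  L3: reachable (return statement)
  L4: DEAD (after return at L3)
  L5: DEAD (after return at L3)
  L6: DEAD (after return at L3)
  L7: DEAD (after return at L3)
Return at L3, total lines = 7
Dead lines: L4 through L7
Count: 4

4


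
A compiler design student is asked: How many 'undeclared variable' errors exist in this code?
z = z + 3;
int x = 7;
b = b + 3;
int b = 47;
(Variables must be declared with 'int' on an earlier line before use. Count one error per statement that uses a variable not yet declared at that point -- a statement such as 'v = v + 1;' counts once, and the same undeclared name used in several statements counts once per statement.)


Scanning code line by line:
  Line 1: use 'z' -> ERROR (undeclared)
  Line 2: declare 'x' -> declared = ['x']
  Line 3: use 'b' -> ERROR (undeclared)
  Line 4: declare 'b' -> declared = ['b', 'x']
Total undeclared variable errors: 2

2


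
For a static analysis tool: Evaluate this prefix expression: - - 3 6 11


Parsing prefix expression: - - 3 6 11
Step 1: Innermost operation '- 3 6'
  3 - 6 = -3
Step 2: Outer operation '- [-3] 11'
  -3 - 11 = -14

-14


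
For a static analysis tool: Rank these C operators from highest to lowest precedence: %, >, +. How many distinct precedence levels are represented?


Looking up precedence for each operator:
  % -> precedence 6
  > -> precedence 4
  + -> precedence 5
Sorted highest to lowest: %, +, >
Distinct precedence values: [6, 5, 4]
Number of distinct levels: 3

3


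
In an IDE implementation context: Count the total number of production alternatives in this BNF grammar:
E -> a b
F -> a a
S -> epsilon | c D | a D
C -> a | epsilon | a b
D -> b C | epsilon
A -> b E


Counting alternatives per rule:
  E: 1 alternative(s)
  F: 1 alternative(s)
  S: 3 alternative(s)
  C: 3 alternative(s)
  D: 2 alternative(s)
  A: 1 alternative(s)
Sum: 1 + 1 + 3 + 3 + 2 + 1 = 11

11


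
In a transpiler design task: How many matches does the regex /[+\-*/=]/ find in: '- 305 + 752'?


Pattern: /[+\-*/=]/ (operators)
Input: '- 305 + 752'
Scanning for matches:
  Match 1: '-'
  Match 2: '+'
Total matches: 2

2


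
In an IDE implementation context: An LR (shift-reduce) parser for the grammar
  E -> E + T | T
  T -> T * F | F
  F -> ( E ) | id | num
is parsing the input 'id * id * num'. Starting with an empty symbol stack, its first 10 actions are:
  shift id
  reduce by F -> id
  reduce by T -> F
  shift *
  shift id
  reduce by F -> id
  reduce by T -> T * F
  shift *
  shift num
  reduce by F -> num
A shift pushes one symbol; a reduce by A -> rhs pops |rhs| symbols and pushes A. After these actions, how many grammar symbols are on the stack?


Tracking the symbol stack through each action:
  Action 1: shift 'id' : push -> stack = [id] (size 1)
  Action 2: reduce by F -> id : pop 1, push F -> stack = [F] (size 1)
  Action 3: reduce by T -> F : pop 1, push T -> stack = [T] (size 1)
  Action 4: shift '*' : push -> stack = [T, *] (size 2)
  Action 5: shift 'id' : push -> stack = [T, *, id] (size 3)
  Action 6: reduce by F -> id : pop 1, push F -> stack = [T, *, F] (size 3)
  Action 7: reduce by T -> T * F : pop 3, push T -> stack = [T] (size 1)
  Action 8: shift '*' : push -> stack = [T, *] (size 2)
  Action 9: shift 'num' : push -> stack = [T, *, num] (size 3)
  Action 10: reduce by F -> num : pop 1, push F -> stack = [T, *, F] (size 3)
Final stack size: 3

3


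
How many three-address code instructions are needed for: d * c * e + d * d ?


Expression: d * c * e + d * d
Generating three-address code (respecting * over +/- precedence):
  Instruction 1: t1 = d * c
  Instruction 2: t2 = t1 * e
  Instruction 3: t3 = d * d
  Instruction 4: t4 = t2 + t3
Total instructions: 4

4


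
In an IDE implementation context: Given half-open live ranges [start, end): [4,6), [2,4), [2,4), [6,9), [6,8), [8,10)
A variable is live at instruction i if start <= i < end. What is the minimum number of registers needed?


Live ranges:
  Var0: [4, 6)
  Var1: [2, 4)
  Var2: [2, 4)
  Var3: [6, 9)
  Var4: [6, 8)
  Var5: [8, 10)
Sweep-line events (position, delta, active):
  pos=2 start -> active=1
  pos=2 start -> active=2
  pos=4 end -> active=1
  pos=4 end -> active=0
  pos=4 start -> active=1
  pos=6 end -> active=0
  pos=6 start -> active=1
  pos=6 start -> active=2
  pos=8 end -> active=1
  pos=8 start -> active=2
  pos=9 end -> active=1
  pos=10 end -> active=0
Maximum simultaneous active: 2
Minimum registers needed: 2

2


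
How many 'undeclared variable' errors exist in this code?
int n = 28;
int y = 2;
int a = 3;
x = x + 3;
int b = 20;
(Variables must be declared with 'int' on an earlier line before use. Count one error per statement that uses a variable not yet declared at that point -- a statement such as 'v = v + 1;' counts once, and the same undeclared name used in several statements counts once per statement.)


Scanning code line by line:
  Line 1: declare 'n' -> declared = ['n']
  Line 2: declare 'y' -> declared = ['n', 'y']
  Line 3: declare 'a' -> declared = ['a', 'n', 'y']
  Line 4: use 'x' -> ERROR (undeclared)
  Line 5: declare 'b' -> declared = ['a', 'b', 'n', 'y']
Total undeclared variable errors: 1

1


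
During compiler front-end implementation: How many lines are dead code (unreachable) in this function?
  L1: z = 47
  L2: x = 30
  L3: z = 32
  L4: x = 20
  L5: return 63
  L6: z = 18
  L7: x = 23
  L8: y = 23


Analyzing control flow:
  L1: reachable (before return)
  L2: reachable (before return)
  L3: reachable (before return)
  L4: reachable (before return)
  L5: reachable (return statement)
  L6: DEAD (after return at L5)
  L7: DEAD (after return at L5)
  L8: DEAD (after return at L5)
Return at L5, total lines = 8
Dead lines: L6 through L8
Count: 3

3


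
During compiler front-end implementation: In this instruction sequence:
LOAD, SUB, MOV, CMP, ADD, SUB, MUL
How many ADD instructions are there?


Scanning instruction sequence for ADD:
  Position 1: LOAD
  Position 2: SUB
  Position 3: MOV
  Position 4: CMP
  Position 5: ADD <- MATCH
  Position 6: SUB
  Position 7: MUL
Matches at positions: [5]
Total ADD count: 1

1


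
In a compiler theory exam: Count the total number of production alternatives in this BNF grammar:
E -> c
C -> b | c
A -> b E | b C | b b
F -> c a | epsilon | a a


Counting alternatives per rule:
  E: 1 alternative(s)
  C: 2 alternative(s)
  A: 3 alternative(s)
  F: 3 alternative(s)
Sum: 1 + 2 + 3 + 3 = 9

9


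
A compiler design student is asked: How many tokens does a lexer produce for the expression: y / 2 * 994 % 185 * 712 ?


Scanning 'y / 2 * 994 % 185 * 712'
Token 1: 'y' -> identifier
Token 2: '/' -> operator
Token 3: '2' -> integer_literal
Token 4: '*' -> operator
Token 5: '994' -> integer_literal
Token 6: '%' -> operator
Token 7: '185' -> integer_literal
Token 8: '*' -> operator
Token 9: '712' -> integer_literal
Total tokens: 9

9


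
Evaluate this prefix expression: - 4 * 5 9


Parsing prefix expression: - 4 * 5 9
Step 1: Innermost operation '* 5 9'
  5 * 9 = 45
Step 2: Outer operation '- 4 [45]'
  4 - 45 = -41

-41


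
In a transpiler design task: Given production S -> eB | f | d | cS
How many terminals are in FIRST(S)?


Production: S -> eB | f | d | cS
Examining each alternative for leading terminals:
  S -> eB : first terminal = 'e'
  S -> f : first terminal = 'f'
  S -> d : first terminal = 'd'
  S -> cS : first terminal = 'c'
FIRST(S) = {c, d, e, f}
Count: 4

4


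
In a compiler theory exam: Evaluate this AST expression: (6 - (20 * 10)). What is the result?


Expression: (6 - (20 * 10))
Evaluating step by step:
  20 * 10 = 200
  6 - 200 = -194
Result: -194

-194


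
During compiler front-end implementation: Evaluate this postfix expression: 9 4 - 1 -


Processing tokens left to right:
Push 9, Push 4
Pop 9 and 4, compute 9 - 4 = 5, push 5
Push 1
Pop 5 and 1, compute 5 - 1 = 4, push 4
Stack result: 4

4


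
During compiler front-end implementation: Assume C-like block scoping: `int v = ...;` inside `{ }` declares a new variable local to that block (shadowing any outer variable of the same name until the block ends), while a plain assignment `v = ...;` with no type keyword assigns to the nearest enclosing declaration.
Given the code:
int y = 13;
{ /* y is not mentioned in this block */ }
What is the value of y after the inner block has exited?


Analyzing scoping rules:
Outer scope: declares y = 13
Inner block: y is neither redeclared nor assigned -> unchanged
After the block -> 13
Result: 13

13


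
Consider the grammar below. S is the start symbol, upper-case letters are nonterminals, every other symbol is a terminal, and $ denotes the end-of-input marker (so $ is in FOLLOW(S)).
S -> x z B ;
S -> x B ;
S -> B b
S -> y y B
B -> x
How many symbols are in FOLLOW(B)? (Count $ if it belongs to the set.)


S is the start symbol and does not occur in any rule body, so FOLLOW(S) = {$}.
Examining every occurrence of B in a rule body:
  S -> x z B ; : B is followed by terminal ';' -> add ';'
  S -> x B ; : B is followed by terminal ';' -> add ';' (already in the set)
  S -> B b : B is followed by terminal 'b' -> add 'b'
  S -> y y B : B is at the right end -> add FOLLOW(S) = {$}
  B -> x : B does not occur in the body -> contributes nothing
FOLLOW(B) = {;, b, $}
Count: 3

3


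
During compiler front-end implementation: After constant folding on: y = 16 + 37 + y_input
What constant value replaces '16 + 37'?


Identifying constant sub-expression:
  Original: y = 16 + 37 + y_input
  16 and 37 are both compile-time constants
  Evaluating: 16 + 37 = 53
  After folding: y = 53 + y_input

53


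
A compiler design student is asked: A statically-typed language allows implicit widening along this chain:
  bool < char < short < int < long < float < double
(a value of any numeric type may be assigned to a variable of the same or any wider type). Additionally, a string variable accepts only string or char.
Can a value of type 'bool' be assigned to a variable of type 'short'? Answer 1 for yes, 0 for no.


Target variable type: short
Source value type: bool
Numeric ranks: bool=0, short=2
Widening allowed iff rank(source) <= rank(target): 0 <= 2? Yes
Result: 1

1


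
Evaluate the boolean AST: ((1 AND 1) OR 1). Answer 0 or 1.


Step 1: Evaluate inner node
  1 AND 1 = 1
Step 2: Evaluate root node
  1 OR 1 = 1

1


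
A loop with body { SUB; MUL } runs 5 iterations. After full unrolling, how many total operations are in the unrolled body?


Loop body operations: SUB, MUL (2 ops per iteration)
Unrolling 5 iterations:
  Iteration 1: SUB, MUL (2 ops)
  Iteration 2: SUB, MUL (2 ops)
  Iteration 3: SUB, MUL (2 ops)
  Iteration 4: SUB, MUL (2 ops)
  Iteration 5: SUB, MUL (2 ops)
Total: 5 iterations * 2 ops/iter = 10 operations

10


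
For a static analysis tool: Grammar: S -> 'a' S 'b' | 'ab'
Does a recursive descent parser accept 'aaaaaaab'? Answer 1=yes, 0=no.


Grammar accepts strings of the form a^n b^n (n >= 1)
Word: 'aaaaaaab'
Counting: 7 a's and 1 b's
Check: 7 == 1? No
Mismatch: a-count != b-count
Rejected

0
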